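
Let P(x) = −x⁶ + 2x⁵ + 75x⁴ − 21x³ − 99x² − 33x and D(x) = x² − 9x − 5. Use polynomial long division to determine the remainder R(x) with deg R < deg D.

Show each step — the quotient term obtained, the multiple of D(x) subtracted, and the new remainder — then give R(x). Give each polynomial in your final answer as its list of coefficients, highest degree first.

R = [-7, -5]

Step 1: lead(−x⁶ + 2x⁵ + 75x⁴ − 21x³ − 99x² − 33x) ÷ lead(D) = −x⁶ ÷ x² = −x⁴. Subtract (−x⁴)·D = −x⁶ + 9x⁵ + 5x⁴. Remainder: −7x⁵ + 70x⁴ − 21x³ − 99x² − 33x.
Step 2: lead(−7x⁵ + 70x⁴ − 21x³ − 99x² − 33x) ÷ lead(D) = −7x⁵ ÷ x² = −7x³. Subtract (−7x³)·D = −7x⁵ + 63x⁴ + 35x³. Remainder: 7x⁴ − 56x³ − 99x² − 33x.
Step 3: lead(7x⁴ − 56x³ − 99x² − 33x) ÷ lead(D) = 7x⁴ ÷ x² = 7x². Subtract (7x²)·D = 7x⁴ − 63x³ − 35x². Remainder: 7x³ − 64x² − 33x.
Step 4: lead(7x³ − 64x² − 33x) ÷ lead(D) = 7x³ ÷ x² = 7x. Subtract (7x)·D = 7x³ − 63x² − 35x. Remainder: −x² + 2x.
Step 5: lead(−x² + 2x) ÷ lead(D) = −x² ÷ x² = −1. Subtract (−1)·D = −x² + 9x + 5. Remainder: −7x − 5.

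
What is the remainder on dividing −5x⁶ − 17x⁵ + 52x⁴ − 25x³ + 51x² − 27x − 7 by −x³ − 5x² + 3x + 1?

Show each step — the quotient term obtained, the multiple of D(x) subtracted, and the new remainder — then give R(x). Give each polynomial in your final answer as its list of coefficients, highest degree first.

Step 1: lead(−5x⁶ − 17x⁵ + 52x⁴ − 25x³ + 51x² − 27x − 7) ÷ lead(D) = −5x⁶ ÷ −x³ = 5x³. Subtract (5x³)·D = −5x⁶ − 25x⁵ + 15x⁴ + 5x³. Remainder: 8x⁵ + 37x⁴ − 30x³ + 51x² − 27x − 7.
Step 2: lead(8x⁵ + 37x⁴ − 30x³ + 51x² − 27x − 7) ÷ lead(D) = 8x⁵ ÷ −x³ = −8x². Subtract (−8x²)·D = 8x⁵ + 40x⁴ − 24x³ − 8x². Remainder: −3x⁴ − 6x³ + 59x² − 27x − 7.
Step 3: lead(−3x⁴ − 6x³ + 59x² − 27x − 7) ÷ lead(D) = −3x⁴ ÷ −x³ = 3x. Subtract (3x)·D = −3x⁴ − 15x³ + 9x² + 3x. Remainder: 9x³ + 50x² − 30x − 7.
Step 4: lead(9x³ + 50x² − 30x − 7) ÷ lead(D) = 9x³ ÷ −x³ = −9. Subtract (−9)·D = 9x³ + 45x² − 27x − 9. Remainder: 5x² − 3x + 2.

R = [5, -3, 2]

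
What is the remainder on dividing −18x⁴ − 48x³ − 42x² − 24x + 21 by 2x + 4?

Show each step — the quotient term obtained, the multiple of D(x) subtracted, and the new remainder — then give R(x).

Step 1: lead(−18x⁴ − 48x³ − 42x² − 24x + 21) ÷ lead(D) = −18x⁴ ÷ 2x = −9x³. Subtract (−9x³)·D = −18x⁴ − 36x³. Remainder: −12x³ − 42x² − 24x + 21.
Step 2: lead(−12x³ − 42x² − 24x + 21) ÷ lead(D) = −12x³ ÷ 2x = −6x². Subtract (−6x²)·D = −12x³ − 24x². Remainder: −18x² − 24x + 21.
Step 3: lead(−18x² − 24x + 21) ÷ lead(D) = −18x² ÷ 2x = −9x. Subtract (−9x)·D = −18x² − 36x. Remainder: 12x + 21.
Step 4: lead(12x + 21) ÷ lead(D) = 12x ÷ 2x = 6. Subtract (6)·D = 12x + 24. Remainder: −3.

R(x) = −3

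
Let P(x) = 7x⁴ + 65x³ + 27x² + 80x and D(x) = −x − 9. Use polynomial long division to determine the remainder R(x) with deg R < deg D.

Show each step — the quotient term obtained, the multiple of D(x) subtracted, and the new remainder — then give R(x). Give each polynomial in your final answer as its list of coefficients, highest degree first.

R = [9]

Step 1: lead(7x⁴ + 65x³ + 27x² + 80x) ÷ lead(D) = 7x⁴ ÷ −x = −7x³. Subtract (−7x³)·D = 7x⁴ + 63x³. Remainder: 2x³ + 27x² + 80x.
Step 2: lead(2x³ + 27x² + 80x) ÷ lead(D) = 2x³ ÷ −x = −2x². Subtract (−2x²)·D = 2x³ + 18x². Remainder: 9x² + 80x.
Step 3: lead(9x² + 80x) ÷ lead(D) = 9x² ÷ −x = −9x. Subtract (−9x)·D = 9x² + 81x. Remainder: −x.
Step 4: lead(−x) ÷ lead(D) = −x ÷ −x = 1. Subtract (1)·D = −x − 9. Remainder: 9.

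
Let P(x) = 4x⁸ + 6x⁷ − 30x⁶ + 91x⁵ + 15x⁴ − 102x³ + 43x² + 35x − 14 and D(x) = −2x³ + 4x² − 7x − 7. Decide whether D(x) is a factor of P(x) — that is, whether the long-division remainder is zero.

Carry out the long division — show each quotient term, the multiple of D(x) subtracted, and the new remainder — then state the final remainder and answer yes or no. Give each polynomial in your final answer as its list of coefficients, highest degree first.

R = [0], so D(x) is a factor of P(x). yes

Step 1: lead(4x⁸ + 6x⁷ − 30x⁶ + 91x⁵ + 15x⁴ − 102x³ + 43x² + 35x − 14) ÷ lead(D) = 4x⁸ ÷ −2x³ = −2x⁵. Subtract (−2x⁵)·D = 4x⁸ − 8x⁷ + 14x⁶ + 14x⁵. Remainder: 14x⁷ − 44x⁶ + 77x⁵ + 15x⁴ − 102x³ + 43x² + 35x − 14.
Step 2: lead(14x⁷ − 44x⁶ + 77x⁵ + 15x⁴ − 102x³ + 43x² + 35x − 14) ÷ lead(D) = 14x⁷ ÷ −2x³ = −7x⁴. Subtract (−7x⁴)·D = 14x⁷ − 28x⁶ + 49x⁵ + 49x⁴. Remainder: −16x⁶ + 28x⁵ − 34x⁴ − 102x³ + 43x² + 35x − 14.
Step 3: lead(−16x⁶ + 28x⁵ − 34x⁴ − 102x³ + 43x² + 35x − 14) ÷ lead(D) = −16x⁶ ÷ −2x³ = 8x³. Subtract (8x³)·D = −16x⁶ + 32x⁵ − 56x⁴ − 56x³. Remainder: −4x⁵ + 22x⁴ − 46x³ + 43x² + 35x − 14.
Step 4: lead(−4x⁵ + 22x⁴ − 46x³ + 43x² + 35x − 14) ÷ lead(D) = −4x⁵ ÷ −2x³ = 2x². Subtract (2x²)·D = −4x⁵ + 8x⁴ − 14x³ − 14x². Remainder: 14x⁴ − 32x³ + 57x² + 35x − 14.
Step 5: lead(14x⁴ − 32x³ + 57x² + 35x − 14) ÷ lead(D) = 14x⁴ ÷ −2x³ = −7x. Subtract (−7x)·D = 14x⁴ − 28x³ + 49x² + 49x. Remainder: −4x³ + 8x² − 14x − 14.
Step 6: lead(−4x³ + 8x² − 14x − 14) ÷ lead(D) = −4x³ ÷ −2x³ = 2. Subtract (2)·D = −4x³ + 8x² − 14x − 14. Remainder: 0.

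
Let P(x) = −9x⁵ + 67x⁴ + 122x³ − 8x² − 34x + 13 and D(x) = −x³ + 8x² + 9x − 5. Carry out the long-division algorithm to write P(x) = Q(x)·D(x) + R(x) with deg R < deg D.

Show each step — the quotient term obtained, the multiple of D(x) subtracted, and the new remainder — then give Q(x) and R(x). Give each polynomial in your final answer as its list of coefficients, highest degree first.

Q = [9, 5, -1]; R = [8]

Step 1: lead(−9x⁵ + 67x⁴ + 122x³ − 8x² − 34x + 13) ÷ lead(D) = −9x⁵ ÷ −x³ = 9x². Subtract (9x²)·D = −9x⁵ + 72x⁴ + 81x³ − 45x². Remainder: −5x⁴ + 41x³ + 37x² − 34x + 13.
Step 2: lead(−5x⁴ + 41x³ + 37x² − 34x + 13) ÷ lead(D) = −5x⁴ ÷ −x³ = 5x. Subtract (5x)·D = −5x⁴ + 40x³ + 45x² − 25x. Remainder: x³ − 8x² − 9x + 13.
Step 3: lead(x³ − 8x² − 9x + 13) ÷ lead(D) = x³ ÷ −x³ = −1. Subtract (−1)·D = x³ − 8x² − 9x + 5. Remainder: 8.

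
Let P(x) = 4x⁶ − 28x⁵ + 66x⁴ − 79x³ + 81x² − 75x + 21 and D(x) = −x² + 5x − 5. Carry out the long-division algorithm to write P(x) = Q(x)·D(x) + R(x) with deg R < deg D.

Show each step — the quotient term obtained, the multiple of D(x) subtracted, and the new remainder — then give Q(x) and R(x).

Step 1: lead(4x⁶ − 28x⁵ + 66x⁴ − 79x³ + 81x² − 75x + 21) ÷ lead(D) = 4x⁶ ÷ −x² = −4x⁴. Subtract (−4x⁴)·D = 4x⁶ − 20x⁵ + 20x⁴. Remainder: −8x⁵ + 46x⁴ − 79x³ + 81x² − 75x + 21.
Step 2: lead(−8x⁵ + 46x⁴ − 79x³ + 81x² − 75x + 21) ÷ lead(D) = −8x⁵ ÷ −x² = 8x³. Subtract (8x³)·D = −8x⁵ + 40x⁴ − 40x³. Remainder: 6x⁴ − 39x³ + 81x² − 75x + 21.
Step 3: lead(6x⁴ − 39x³ + 81x² − 75x + 21) ÷ lead(D) = 6x⁴ ÷ −x² = −6x². Subtract (−6x²)·D = 6x⁴ − 30x³ + 30x². Remainder: −9x³ + 51x² − 75x + 21.
Step 4: lead(−9x³ + 51x² − 75x + 21) ÷ lead(D) = −9x³ ÷ −x² = 9x. Subtract (9x)·D = −9x³ + 45x² − 45x. Remainder: 6x² − 30x + 21.
Step 5: lead(6x² − 30x + 21) ÷ lead(D) = 6x² ÷ −x² = −6. Subtract (−6)·D = 6x² − 30x + 30. Remainder: −9.

Q(x) = −4x⁴ + 8x³ − 6x² + 9x − 6; R(x) = −9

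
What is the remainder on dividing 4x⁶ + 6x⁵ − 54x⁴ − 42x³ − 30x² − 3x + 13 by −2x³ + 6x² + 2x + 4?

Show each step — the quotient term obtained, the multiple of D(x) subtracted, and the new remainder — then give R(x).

R(x) = −2x² + x + 5

Step 1: lead(4x⁶ + 6x⁵ − 54x⁴ − 42x³ − 30x² − 3x + 13) ÷ lead(D) = 4x⁶ ÷ −2x³ = −2x³. Subtract (−2x³)·D = 4x⁶ − 12x⁵ − 4x⁴ − 8x³. Remainder: 18x⁵ − 50x⁴ − 34x³ − 30x² − 3x + 13.
Step 2: lead(18x⁵ − 50x⁴ − 34x³ − 30x² − 3x + 13) ÷ lead(D) = 18x⁵ ÷ −2x³ = −9x². Subtract (−9x²)·D = 18x⁵ − 54x⁴ − 18x³ − 36x². Remainder: 4x⁴ − 16x³ + 6x² − 3x + 13.
Step 3: lead(4x⁴ − 16x³ + 6x² − 3x + 13) ÷ lead(D) = 4x⁴ ÷ −2x³ = −2x. Subtract (−2x)·D = 4x⁴ − 12x³ − 4x² − 8x. Remainder: −4x³ + 10x² + 5x + 13.
Step 4: lead(−4x³ + 10x² + 5x + 13) ÷ lead(D) = −4x³ ÷ −2x³ = 2. Subtract (2)·D = −4x³ + 12x² + 4x + 8. Remainder: −2x² + x + 5.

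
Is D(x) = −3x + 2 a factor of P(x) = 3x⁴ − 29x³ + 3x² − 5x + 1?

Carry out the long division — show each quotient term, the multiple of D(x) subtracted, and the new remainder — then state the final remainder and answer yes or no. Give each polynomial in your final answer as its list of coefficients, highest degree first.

Step 1: lead(3x⁴ − 29x³ + 3x² − 5x + 1) ÷ lead(D) = 3x⁴ ÷ −3x = −x³. Subtract (−x³)·D = 3x⁴ − 2x³. Remainder: −27x³ + 3x² − 5x + 1.
Step 2: lead(−27x³ + 3x² − 5x + 1) ÷ lead(D) = −27x³ ÷ −3x = 9x². Subtract (9x²)·D = −27x³ + 18x². Remainder: −15x² − 5x + 1.
Step 3: lead(−15x² − 5x + 1) ÷ lead(D) = −15x² ÷ −3x = 5x. Subtract (5x)·D = −15x² + 10x. Remainder: −15x + 1.
Step 4: lead(−15x + 1) ÷ lead(D) = −15x ÷ −3x = 5. Subtract (5)·D = −15x + 10. Remainder: −9.

R = [-9], so D(x) is not a factor of P(x). no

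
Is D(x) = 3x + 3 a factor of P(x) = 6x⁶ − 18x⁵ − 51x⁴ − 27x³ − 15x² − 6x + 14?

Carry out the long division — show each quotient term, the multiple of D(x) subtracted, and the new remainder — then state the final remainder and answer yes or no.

R(x) = 5, so D(x) is not a factor of P(x). no

Step 1: lead(6x⁶ − 18x⁵ − 51x⁴ − 27x³ − 15x² − 6x + 14) ÷ lead(D) = 6x⁶ ÷ 3x = 2x⁵. Subtract (2x⁵)·D = 6x⁶ + 6x⁵. Remainder: −24x⁵ − 51x⁴ − 27x³ − 15x² − 6x + 14.
Step 2: lead(−24x⁵ − 51x⁴ − 27x³ − 15x² − 6x + 14) ÷ lead(D) = −24x⁵ ÷ 3x = −8x⁴. Subtract (−8x⁴)·D = −24x⁵ − 24x⁴. Remainder: −27x⁴ − 27x³ − 15x² − 6x + 14.
Step 3: lead(−27x⁴ − 27x³ − 15x² − 6x + 14) ÷ lead(D) = −27x⁴ ÷ 3x = −9x³. Subtract (−9x³)·D = −27x⁴ − 27x³. Remainder: −15x² − 6x + 14.
Step 4: lead(−15x² − 6x + 14) ÷ lead(D) = −15x² ÷ 3x = −5x. Subtract (−5x)·D = −15x² − 15x. Remainder: 9x + 14.
Step 5: lead(9x + 14) ÷ lead(D) = 9x ÷ 3x = 3. Subtract (3)·D = 9x + 9. Remainder: 5.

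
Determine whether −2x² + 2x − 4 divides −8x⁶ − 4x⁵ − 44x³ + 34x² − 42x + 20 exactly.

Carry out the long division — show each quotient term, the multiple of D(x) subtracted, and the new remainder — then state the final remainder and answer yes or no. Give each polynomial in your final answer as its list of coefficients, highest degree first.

Step 1: lead(−8x⁶ − 4x⁵ − 44x³ + 34x² − 42x + 20) ÷ lead(D) = −8x⁶ ÷ −2x² = 4x⁴. Subtract (4x⁴)·D = −8x⁶ + 8x⁵ − 16x⁴. Remainder: −12x⁵ + 16x⁴ − 44x³ + 34x² − 42x + 20.
Step 2: lead(−12x⁵ + 16x⁴ − 44x³ + 34x² − 42x + 20) ÷ lead(D) = −12x⁵ ÷ −2x² = 6x³. Subtract (6x³)·D = −12x⁵ + 12x⁴ − 24x³. Remainder: 4x⁴ − 20x³ + 34x² − 42x + 20.
Step 3: lead(4x⁴ − 20x³ + 34x² − 42x + 20) ÷ lead(D) = 4x⁴ ÷ −2x² = −2x². Subtract (−2x²)·D = 4x⁴ − 4x³ + 8x². Remainder: −16x³ + 26x² − 42x + 20.
Step 4: lead(−16x³ + 26x² − 42x + 20) ÷ lead(D) = −16x³ ÷ −2x² = 8x. Subtract (8x)·D = −16x³ + 16x² − 32x. Remainder: 10x² − 10x + 20.
Step 5: lead(10x² − 10x + 20) ÷ lead(D) = 10x² ÷ −2x² = −5. Subtract (−5)·D = 10x² − 10x + 20. Remainder: 0.

R = [0], so D(x) is a factor of P(x). yes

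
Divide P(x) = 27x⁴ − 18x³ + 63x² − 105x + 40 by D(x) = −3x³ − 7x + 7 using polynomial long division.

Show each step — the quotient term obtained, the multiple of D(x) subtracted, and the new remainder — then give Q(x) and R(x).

Q(x) = −9x + 6; R(x) = −2

Step 1: lead(27x⁴ − 18x³ + 63x² − 105x + 40) ÷ lead(D) = 27x⁴ ÷ −3x³ = −9x. Subtract (−9x)·D = 27x⁴ + 63x² − 63x. Remainder: −18x³ − 42x + 40.
Step 2: lead(−18x³ − 42x + 40) ÷ lead(D) = −18x³ ÷ −3x³ = 6. Subtract (6)·D = −18x³ − 42x + 42. Remainder: −2.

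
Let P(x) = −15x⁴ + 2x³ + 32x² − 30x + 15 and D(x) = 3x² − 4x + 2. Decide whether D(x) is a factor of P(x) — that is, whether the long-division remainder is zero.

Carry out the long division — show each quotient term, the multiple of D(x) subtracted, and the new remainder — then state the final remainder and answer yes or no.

Step 1: lead(−15x⁴ + 2x³ + 32x² − 30x + 15) ÷ lead(D) = −15x⁴ ÷ 3x² = −5x². Subtract (−5x²)·D = −15x⁴ + 20x³ − 10x². Remainder: −18x³ + 42x² − 30x + 15.
Step 2: lead(−18x³ + 42x² − 30x + 15) ÷ lead(D) = −18x³ ÷ 3x² = −6x. Subtract (−6x)·D = −18x³ + 24x² − 12x. Remainder: 18x² − 18x + 15.
Step 3: lead(18x² − 18x + 15) ÷ lead(D) = 18x² ÷ 3x² = 6. Subtract (6)·D = 18x² − 24x + 12. Remainder: 6x + 3.

R(x) = 6x + 3, so D(x) is not a factor of P(x). no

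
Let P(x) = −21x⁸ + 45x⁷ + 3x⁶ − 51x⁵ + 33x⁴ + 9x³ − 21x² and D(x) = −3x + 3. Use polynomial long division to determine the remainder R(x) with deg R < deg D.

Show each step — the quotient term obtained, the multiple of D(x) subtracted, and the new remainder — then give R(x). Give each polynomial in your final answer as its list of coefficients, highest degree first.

Step 1: lead(−21x⁸ + 45x⁷ + 3x⁶ − 51x⁵ + 33x⁴ + 9x³ − 21x²) ÷ lead(D) = −21x⁸ ÷ −3x = 7x⁷. Subtract (7x⁷)·D = −21x⁸ + 21x⁷. Remainder: 24x⁷ + 3x⁶ − 51x⁵ + 33x⁴ + 9x³ − 21x².
Step 2: lead(24x⁷ + 3x⁶ − 51x⁵ + 33x⁴ + 9x³ − 21x²) ÷ lead(D) = 24x⁷ ÷ −3x = −8x⁶. Subtract (−8x⁶)·D = 24x⁷ − 24x⁶. Remainder: 27x⁶ − 51x⁵ + 33x⁴ + 9x³ − 21x².
Step 3: lead(27x⁶ − 51x⁵ + 33x⁴ + 9x³ − 21x²) ÷ lead(D) = 27x⁶ ÷ −3x = −9x⁵. Subtract (−9x⁵)·D = 27x⁶ − 27x⁵. Remainder: −24x⁵ + 33x⁴ + 9x³ − 21x².
Step 4: lead(−24x⁵ + 33x⁴ + 9x³ − 21x²) ÷ lead(D) = −24x⁵ ÷ −3x = 8x⁴. Subtract (8x⁴)·D = −24x⁵ + 24x⁴. Remainder: 9x⁴ + 9x³ − 21x².
Step 5: lead(9x⁴ + 9x³ − 21x²) ÷ lead(D) = 9x⁴ ÷ −3x = −3x³. Subtract (−3x³)·D = 9x⁴ − 9x³. Remainder: 18x³ − 21x².
Step 6: lead(18x³ − 21x²) ÷ lead(D) = 18x³ ÷ −3x = −6x². Subtract (−6x²)·D = 18x³ − 18x². Remainder: −3x².
Step 7: lead(−3x²) ÷ lead(D) = −3x² ÷ −3x = x. Subtract (x)·D = −3x² + 3x. Remainder: −3x.
Step 8: lead(−3x) ÷ lead(D) = −3x ÷ −3x = 1. Subtract (1)·D = −3x + 3. Remainder: −3.

R = [-3]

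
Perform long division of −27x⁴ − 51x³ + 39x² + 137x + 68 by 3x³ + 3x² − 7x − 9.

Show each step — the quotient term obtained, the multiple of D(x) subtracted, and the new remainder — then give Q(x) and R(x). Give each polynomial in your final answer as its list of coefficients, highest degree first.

Q = [-9, -8]; R = [-4]

Step 1: lead(−27x⁴ − 51x³ + 39x² + 137x + 68) ÷ lead(D) = −27x⁴ ÷ 3x³ = −9x. Subtract (−9x)·D = −27x⁴ − 27x³ + 63x² + 81x. Remainder: −24x³ − 24x² + 56x + 68.
Step 2: lead(−24x³ − 24x² + 56x + 68) ÷ lead(D) = −24x³ ÷ 3x³ = −8. Subtract (−8)·D = −24x³ − 24x² + 56x + 72. Remainder: −4.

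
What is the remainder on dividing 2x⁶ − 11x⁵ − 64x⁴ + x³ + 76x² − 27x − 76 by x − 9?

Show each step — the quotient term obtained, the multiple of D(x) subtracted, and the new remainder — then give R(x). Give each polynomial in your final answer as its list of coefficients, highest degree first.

R = [5]

Step 1: lead(2x⁶ − 11x⁵ − 64x⁴ + x³ + 76x² − 27x − 76) ÷ lead(D) = 2x⁶ ÷ x = 2x⁵. Subtract (2x⁵)·D = 2x⁶ − 18x⁵. Remainder: 7x⁵ − 64x⁴ + x³ + 76x² − 27x − 76.
Step 2: lead(7x⁵ − 64x⁴ + x³ + 76x² − 27x − 76) ÷ lead(D) = 7x⁵ ÷ x = 7x⁴. Subtract (7x⁴)·D = 7x⁵ − 63x⁴. Remainder: −x⁴ + x³ + 76x² − 27x − 76.
Step 3: lead(−x⁴ + x³ + 76x² − 27x − 76) ÷ lead(D) = −x⁴ ÷ x = −x³. Subtract (−x³)·D = −x⁴ + 9x³. Remainder: −8x³ + 76x² − 27x − 76.
Step 4: lead(−8x³ + 76x² − 27x − 76) ÷ lead(D) = −8x³ ÷ x = −8x². Subtract (−8x²)·D = −8x³ + 72x². Remainder: 4x² − 27x − 76.
Step 5: lead(4x² − 27x − 76) ÷ lead(D) = 4x² ÷ x = 4x. Subtract (4x)·D = 4x² − 36x. Remainder: 9x − 76.
Step 6: lead(9x − 76) ÷ lead(D) = 9x ÷ x = 9. Subtract (9)·D = 9x − 81. Remainder: 5.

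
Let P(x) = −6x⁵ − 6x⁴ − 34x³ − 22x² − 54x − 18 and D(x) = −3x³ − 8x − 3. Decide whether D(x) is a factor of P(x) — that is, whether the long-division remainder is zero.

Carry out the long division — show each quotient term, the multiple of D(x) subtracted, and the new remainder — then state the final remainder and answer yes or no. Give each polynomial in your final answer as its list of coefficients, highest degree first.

R = [0], so D(x) is a factor of P(x). yes

Step 1: lead(−6x⁵ − 6x⁴ − 34x³ − 22x² − 54x − 18) ÷ lead(D) = −6x⁵ ÷ −3x³ = 2x². Subtract (2x²)·D = −6x⁵ − 16x³ − 6x². Remainder: −6x⁴ − 18x³ − 16x² − 54x − 18.
Step 2: lead(−6x⁴ − 18x³ − 16x² − 54x − 18) ÷ lead(D) = −6x⁴ ÷ −3x³ = 2x. Subtract (2x)·D = −6x⁴ − 16x² − 6x. Remainder: −18x³ − 48x − 18.
Step 3: lead(−18x³ − 48x − 18) ÷ lead(D) = −18x³ ÷ −3x³ = 6. Subtract (6)·D = −18x³ − 48x − 18. Remainder: 0.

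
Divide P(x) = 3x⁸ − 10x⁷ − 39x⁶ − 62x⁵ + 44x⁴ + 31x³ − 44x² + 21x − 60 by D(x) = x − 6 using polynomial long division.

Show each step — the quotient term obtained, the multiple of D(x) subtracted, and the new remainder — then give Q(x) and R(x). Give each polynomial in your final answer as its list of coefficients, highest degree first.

Step 1: lead(3x⁸ − 10x⁷ − 39x⁶ − 62x⁵ + 44x⁴ + 31x³ − 44x² + 21x − 60) ÷ lead(D) = 3x⁸ ÷ x = 3x⁷. Subtract (3x⁷)·D = 3x⁸ − 18x⁷. Remainder: 8x⁷ − 39x⁶ − 62x⁵ + 44x⁴ + 31x³ − 44x² + 21x − 60.
Step 2: lead(8x⁷ − 39x⁶ − 62x⁵ + 44x⁴ + 31x³ − 44x² + 21x − 60) ÷ lead(D) = 8x⁷ ÷ x = 8x⁶. Subtract (8x⁶)·D = 8x⁷ − 48x⁶. Remainder: 9x⁶ − 62x⁵ + 44x⁴ + 31x³ − 44x² + 21x − 60.
Step 3: lead(9x⁶ − 62x⁵ + 44x⁴ + 31x³ − 44x² + 21x − 60) ÷ lead(D) = 9x⁶ ÷ x = 9x⁵. Subtract (9x⁵)·D = 9x⁶ − 54x⁵. Remainder: −8x⁵ + 44x⁴ + 31x³ − 44x² + 21x − 60.
Step 4: lead(−8x⁵ + 44x⁴ + 31x³ − 44x² + 21x − 60) ÷ lead(D) = −8x⁵ ÷ x = −8x⁴. Subtract (−8x⁴)·D = −8x⁵ + 48x⁴. Remainder: −4x⁴ + 31x³ − 44x² + 21x − 60.
Step 5: lead(−4x⁴ + 31x³ − 44x² + 21x − 60) ÷ lead(D) = −4x⁴ ÷ x = −4x³. Subtract (−4x³)·D = −4x⁴ + 24x³. Remainder: 7x³ − 44x² + 21x − 60.
Step 6: lead(7x³ − 44x² + 21x − 60) ÷ lead(D) = 7x³ ÷ x = 7x². Subtract (7x²)·D = 7x³ − 42x². Remainder: −2x² + 21x − 60.
Step 7: lead(−2x² + 21x − 60) ÷ lead(D) = −2x² ÷ x = −2x. Subtract (−2x)·D = −2x² + 12x. Remainder: 9x − 60.
Step 8: lead(9x − 60) ÷ lead(D) = 9x ÷ x = 9. Subtract (9)·D = 9x − 54. Remainder: −6.

Q = [3, 8, 9, -8, -4, 7, -2, 9]; R = [-6]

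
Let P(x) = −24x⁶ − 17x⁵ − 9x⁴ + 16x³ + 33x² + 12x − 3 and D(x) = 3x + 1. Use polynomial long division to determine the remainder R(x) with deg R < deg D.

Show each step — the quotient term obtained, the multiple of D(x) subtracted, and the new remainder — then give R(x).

Step 1: lead(−24x⁶ − 17x⁵ − 9x⁴ + 16x³ + 33x² + 12x − 3) ÷ lead(D) = −24x⁶ ÷ 3x = −8x⁵. Subtract (−8x⁵)·D = −24x⁶ − 8x⁵. Remainder: −9x⁵ − 9x⁴ + 16x³ + 33x² + 12x − 3.
Step 2: lead(−9x⁵ − 9x⁴ + 16x³ + 33x² + 12x − 3) ÷ lead(D) = −9x⁵ ÷ 3x = −3x⁴. Subtract (−3x⁴)·D = −9x⁵ − 3x⁴. Remainder: −6x⁴ + 16x³ + 33x² + 12x − 3.
Step 3: lead(−6x⁴ + 16x³ + 33x² + 12x − 3) ÷ lead(D) = −6x⁴ ÷ 3x = −2x³. Subtract (−2x³)·D = −6x⁴ − 2x³. Remainder: 18x³ + 33x² + 12x − 3.
Step 4: lead(18x³ + 33x² + 12x − 3) ÷ lead(D) = 18x³ ÷ 3x = 6x². Subtract (6x²)·D = 18x³ + 6x². Remainder: 27x² + 12x − 3.
Step 5: lead(27x² + 12x − 3) ÷ lead(D) = 27x² ÷ 3x = 9x. Subtract (9x)·D = 27x² + 9x. Remainder: 3x − 3.
Step 6: lead(3x − 3) ÷ lead(D) = 3x ÷ 3x = 1. Subtract (1)·D = 3x + 1. Remainder: −4.

R(x) = −4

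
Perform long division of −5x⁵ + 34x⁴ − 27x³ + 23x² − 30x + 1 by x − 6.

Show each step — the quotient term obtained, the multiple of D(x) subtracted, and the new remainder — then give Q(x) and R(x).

Q(x) = −5x⁴ + 4x³ − 3x² + 5x; R(x) = 1

Step 1: lead(−5x⁵ + 34x⁴ − 27x³ + 23x² − 30x + 1) ÷ lead(D) = −5x⁵ ÷ x = −5x⁴. Subtract (−5x⁴)·D = −5x⁵ + 30x⁴. Remainder: 4x⁴ − 27x³ + 23x² − 30x + 1.
Step 2: lead(4x⁴ − 27x³ + 23x² − 30x + 1) ÷ lead(D) = 4x⁴ ÷ x = 4x³. Subtract (4x³)·D = 4x⁴ − 24x³. Remainder: −3x³ + 23x² − 30x + 1.
Step 3: lead(−3x³ + 23x² − 30x + 1) ÷ lead(D) = −3x³ ÷ x = −3x². Subtract (−3x²)·D = −3x³ + 18x². Remainder: 5x² − 30x + 1.
Step 4: lead(5x² − 30x + 1) ÷ lead(D) = 5x² ÷ x = 5x. Subtract (5x)·D = 5x² − 30x. Remainder: 1.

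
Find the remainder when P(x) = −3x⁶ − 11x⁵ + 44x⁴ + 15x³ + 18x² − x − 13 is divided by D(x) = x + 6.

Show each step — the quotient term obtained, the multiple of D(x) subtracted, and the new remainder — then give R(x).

Step 1: lead(−3x⁶ − 11x⁵ + 44x⁴ + 15x³ + 18x² − x − 13) ÷ lead(D) = −3x⁶ ÷ x = −3x⁵. Subtract (−3x⁵)·D = −3x⁶ − 18x⁵. Remainder: 7x⁵ + 44x⁴ + 15x³ + 18x² − x − 13.
Step 2: lead(7x⁵ + 44x⁴ + 15x³ + 18x² − x − 13) ÷ lead(D) = 7x⁵ ÷ x = 7x⁴. Subtract (7x⁴)·D = 7x⁵ + 42x⁴. Remainder: 2x⁴ + 15x³ + 18x² − x − 13.
Step 3: lead(2x⁴ + 15x³ + 18x² − x − 13) ÷ lead(D) = 2x⁴ ÷ x = 2x³. Subtract (2x³)·D = 2x⁴ + 12x³. Remainder: 3x³ + 18x² − x − 13.
Step 4: lead(3x³ + 18x² − x − 13) ÷ lead(D) = 3x³ ÷ x = 3x². Subtract (3x²)·D = 3x³ + 18x². Remainder: −x − 13.
Step 5: lead(−x − 13) ÷ lead(D) = −x ÷ x = −1. Subtract (−1)·D = −x − 6. Remainder: −7.

R(x) = −7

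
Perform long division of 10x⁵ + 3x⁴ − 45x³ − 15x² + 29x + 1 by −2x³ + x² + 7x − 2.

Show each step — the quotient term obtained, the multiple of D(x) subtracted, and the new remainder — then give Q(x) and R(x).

Step 1: lead(10x⁵ + 3x⁴ − 45x³ − 15x² + 29x + 1) ÷ lead(D) = 10x⁵ ÷ −2x³ = −5x². Subtract (−5x²)·D = 10x⁵ − 5x⁴ − 35x³ + 10x². Remainder: 8x⁴ − 10x³ − 25x² + 29x + 1.
Step 2: lead(8x⁴ − 10x³ − 25x² + 29x + 1) ÷ lead(D) = 8x⁴ ÷ −2x³ = −4x. Subtract (−4x)·D = 8x⁴ − 4x³ − 28x² + 8x. Remainder: −6x³ + 3x² + 21x + 1.
Step 3: lead(−6x³ + 3x² + 21x + 1) ÷ lead(D) = −6x³ ÷ −2x³ = 3. Subtract (3)·D = −6x³ + 3x² + 21x − 6. Remainder: 7.

Q(x) = −5x² − 4x + 3; R(x) = 7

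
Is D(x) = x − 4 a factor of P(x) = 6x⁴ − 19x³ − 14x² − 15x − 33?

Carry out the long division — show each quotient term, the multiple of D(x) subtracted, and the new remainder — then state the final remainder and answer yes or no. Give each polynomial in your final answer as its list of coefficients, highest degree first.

R = [3], so D(x) is not a factor of P(x). no

Step 1: lead(6x⁴ − 19x³ − 14x² − 15x − 33) ÷ lead(D) = 6x⁴ ÷ x = 6x³. Subtract (6x³)·D = 6x⁴ − 24x³. Remainder: 5x³ − 14x² − 15x − 33.
Step 2: lead(5x³ − 14x² − 15x − 33) ÷ lead(D) = 5x³ ÷ x = 5x². Subtract (5x²)·D = 5x³ − 20x². Remainder: 6x² − 15x − 33.
Step 3: lead(6x² − 15x − 33) ÷ lead(D) = 6x² ÷ x = 6x. Subtract (6x)·D = 6x² − 24x. Remainder: 9x − 33.
Step 4: lead(9x − 33) ÷ lead(D) = 9x ÷ x = 9. Subtract (9)·D = 9x − 36. Remainder: 3.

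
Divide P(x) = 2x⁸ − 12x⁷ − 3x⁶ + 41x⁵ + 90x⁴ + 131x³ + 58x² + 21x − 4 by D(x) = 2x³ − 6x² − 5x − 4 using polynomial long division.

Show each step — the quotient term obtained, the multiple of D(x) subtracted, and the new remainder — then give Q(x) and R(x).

Q(x) = x⁵ − 3x⁴ − 8x³ − 9x² − 8x + 3; R(x) = 4x + 8

Step 1: lead(2x⁸ − 12x⁷ − 3x⁶ + 41x⁵ + 90x⁴ + 131x³ + 58x² + 21x − 4) ÷ lead(D) = 2x⁸ ÷ 2x³ = x⁵. Subtract (x⁵)·D = 2x⁸ − 6x⁷ − 5x⁶ − 4x⁵. Remainder: −6x⁷ + 2x⁶ + 45x⁵ + 90x⁴ + 131x³ + 58x² + 21x − 4.
Step 2: lead(−6x⁷ + 2x⁶ + 45x⁵ + 90x⁴ + 131x³ + 58x² + 21x − 4) ÷ lead(D) = −6x⁷ ÷ 2x³ = −3x⁴. Subtract (−3x⁴)·D = −6x⁷ + 18x⁶ + 15x⁵ + 12x⁴. Remainder: −16x⁶ + 30x⁵ + 78x⁴ + 131x³ + 58x² + 21x − 4.
Step 3: lead(−16x⁶ + 30x⁵ + 78x⁴ + 131x³ + 58x² + 21x − 4) ÷ lead(D) = −16x⁶ ÷ 2x³ = −8x³. Subtract (−8x³)·D = −16x⁶ + 48x⁵ + 40x⁴ + 32x³. Remainder: −18x⁵ + 38x⁴ + 99x³ + 58x² + 21x − 4.
Step 4: lead(−18x⁵ + 38x⁴ + 99x³ + 58x² + 21x − 4) ÷ lead(D) = −18x⁵ ÷ 2x³ = −9x². Subtract (−9x²)·D = −18x⁵ + 54x⁴ + 45x³ + 36x². Remainder: −16x⁴ + 54x³ + 22x² + 21x − 4.
Step 5: lead(−16x⁴ + 54x³ + 22x² + 21x − 4) ÷ lead(D) = −16x⁴ ÷ 2x³ = −8x. Subtract (−8x)·D = −16x⁴ + 48x³ + 40x² + 32x. Remainder: 6x³ − 18x² − 11x − 4.
Step 6: lead(6x³ − 18x² − 11x − 4) ÷ lead(D) = 6x³ ÷ 2x³ = 3. Subtract (3)·D = 6x³ − 18x² − 15x − 12. Remainder: 4x + 8.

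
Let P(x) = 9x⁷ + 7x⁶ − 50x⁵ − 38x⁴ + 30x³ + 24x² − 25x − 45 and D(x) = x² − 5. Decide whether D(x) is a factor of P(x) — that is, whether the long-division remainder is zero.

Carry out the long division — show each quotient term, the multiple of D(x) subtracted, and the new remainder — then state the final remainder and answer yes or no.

R(x) = 0, so D(x) is a factor of P(x). yes

Step 1: lead(9x⁷ + 7x⁶ − 50x⁵ − 38x⁴ + 30x³ + 24x² − 25x − 45) ÷ lead(D) = 9x⁷ ÷ x² = 9x⁵. Subtract (9x⁵)·D = 9x⁷ − 45x⁵. Remainder: 7x⁶ − 5x⁵ − 38x⁴ + 30x³ + 24x² − 25x − 45.
Step 2: lead(7x⁶ − 5x⁵ − 38x⁴ + 30x³ + 24x² − 25x − 45) ÷ lead(D) = 7x⁶ ÷ x² = 7x⁴. Subtract (7x⁴)·D = 7x⁶ − 35x⁴. Remainder: −5x⁵ − 3x⁴ + 30x³ + 24x² − 25x − 45.
Step 3: lead(−5x⁵ − 3x⁴ + 30x³ + 24x² − 25x − 45) ÷ lead(D) = −5x⁵ ÷ x² = −5x³. Subtract (−5x³)·D = −5x⁵ + 25x³. Remainder: −3x⁴ + 5x³ + 24x² − 25x − 45.
Step 4: lead(−3x⁴ + 5x³ + 24x² − 25x − 45) ÷ lead(D) = −3x⁴ ÷ x² = −3x². Subtract (−3x²)·D = −3x⁴ + 15x². Remainder: 5x³ + 9x² − 25x − 45.
Step 5: lead(5x³ + 9x² − 25x − 45) ÷ lead(D) = 5x³ ÷ x² = 5x. Subtract (5x)·D = 5x³ − 25x. Remainder: 9x² − 45.
Step 6: lead(9x² − 45) ÷ lead(D) = 9x² ÷ x² = 9. Subtract (9)·D = 9x² − 45. Remainder: 0.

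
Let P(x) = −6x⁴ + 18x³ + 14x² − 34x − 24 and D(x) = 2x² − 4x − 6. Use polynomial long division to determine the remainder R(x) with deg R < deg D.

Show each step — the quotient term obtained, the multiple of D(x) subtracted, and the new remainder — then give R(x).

Step 1: lead(−6x⁴ + 18x³ + 14x² − 34x − 24) ÷ lead(D) = −6x⁴ ÷ 2x² = −3x². Subtract (−3x²)·D = −6x⁴ + 12x³ + 18x². Remainder: 6x³ − 4x² − 34x − 24.
Step 2: lead(6x³ − 4x² − 34x − 24) ÷ lead(D) = 6x³ ÷ 2x² = 3x. Subtract (3x)·D = 6x³ − 12x² − 18x. Remainder: 8x² − 16x − 24.
Step 3: lead(8x² − 16x − 24) ÷ lead(D) = 8x² ÷ 2x² = 4. Subtract (4)·D = 8x² − 16x − 24. Remainder: 0.

R(x) = 0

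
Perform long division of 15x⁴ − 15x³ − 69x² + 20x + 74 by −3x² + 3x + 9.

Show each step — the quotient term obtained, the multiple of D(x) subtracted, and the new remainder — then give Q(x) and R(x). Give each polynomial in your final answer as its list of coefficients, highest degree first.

Step 1: lead(15x⁴ − 15x³ − 69x² + 20x + 74) ÷ lead(D) = 15x⁴ ÷ −3x² = −5x². Subtract (−5x²)·D = 15x⁴ − 15x³ − 45x². Remainder: −24x² + 20x + 74.
Step 2: lead(−24x² + 20x + 74) ÷ lead(D) = −24x² ÷ −3x² = 8. Subtract (8)·D = −24x² + 24x + 72. Remainder: −4x + 2.

Q = [-5, 0, 8]; R = [-4, 2]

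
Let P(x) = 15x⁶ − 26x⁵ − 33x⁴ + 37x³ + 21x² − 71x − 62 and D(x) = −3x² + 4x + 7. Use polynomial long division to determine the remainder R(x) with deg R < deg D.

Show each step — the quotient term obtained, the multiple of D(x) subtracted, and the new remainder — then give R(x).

R(x) = 1

Step 1: lead(15x⁶ − 26x⁵ − 33x⁴ + 37x³ + 21x² − 71x − 62) ÷ lead(D) = 15x⁶ ÷ −3x² = −5x⁴. Subtract (−5x⁴)·D = 15x⁶ − 20x⁵ − 35x⁴. Remainder: −6x⁵ + 2x⁴ + 37x³ + 21x² − 71x − 62.
Step 2: lead(−6x⁵ + 2x⁴ + 37x³ + 21x² − 71x − 62) ÷ lead(D) = −6x⁵ ÷ −3x² = 2x³. Subtract (2x³)·D = −6x⁵ + 8x⁴ + 14x³. Remainder: −6x⁴ + 23x³ + 21x² − 71x − 62.
Step 3: lead(−6x⁴ + 23x³ + 21x² − 71x − 62) ÷ lead(D) = −6x⁴ ÷ −3x² = 2x². Subtract (2x²)·D = −6x⁴ + 8x³ + 14x². Remainder: 15x³ + 7x² − 71x − 62.
Step 4: lead(15x³ + 7x² − 71x − 62) ÷ lead(D) = 15x³ ÷ −3x² = −5x. Subtract (−5x)·D = 15x³ − 20x² − 35x. Remainder: 27x² − 36x − 62.
Step 5: lead(27x² − 36x − 62) ÷ lead(D) = 27x² ÷ −3x² = −9. Subtract (−9)·D = 27x² − 36x − 63. Remainder: 1.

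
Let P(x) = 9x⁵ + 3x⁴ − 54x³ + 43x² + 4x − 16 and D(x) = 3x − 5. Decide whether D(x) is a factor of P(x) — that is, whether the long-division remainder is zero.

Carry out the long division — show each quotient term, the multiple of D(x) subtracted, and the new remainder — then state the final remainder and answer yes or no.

R(x) = −1, so D(x) is not a factor of P(x). no

Step 1: lead(9x⁵ + 3x⁴ − 54x³ + 43x² + 4x − 16) ÷ lead(D) = 9x⁵ ÷ 3x = 3x⁴. Subtract (3x⁴)·D = 9x⁵ − 15x⁴. Remainder: 18x⁴ − 54x³ + 43x² + 4x − 16.
Step 2: lead(18x⁴ − 54x³ + 43x² + 4x − 16) ÷ lead(D) = 18x⁴ ÷ 3x = 6x³. Subtract (6x³)·D = 18x⁴ − 30x³. Remainder: −24x³ + 43x² + 4x − 16.
Step 3: lead(−24x³ + 43x² + 4x − 16) ÷ lead(D) = −24x³ ÷ 3x = −8x². Subtract (−8x²)·D = −24x³ + 40x². Remainder: 3x² + 4x − 16.
Step 4: lead(3x² + 4x − 16) ÷ lead(D) = 3x² ÷ 3x = x. Subtract (x)·D = 3x² − 5x. Remainder: 9x − 16.
Step 5: lead(9x − 16) ÷ lead(D) = 9x ÷ 3x = 3. Subtract (3)·D = 9x − 15. Remainder: −1.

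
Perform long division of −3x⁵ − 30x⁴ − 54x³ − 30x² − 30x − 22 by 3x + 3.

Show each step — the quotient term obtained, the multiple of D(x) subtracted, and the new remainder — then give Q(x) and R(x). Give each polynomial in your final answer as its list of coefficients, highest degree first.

Step 1: lead(−3x⁵ − 30x⁴ − 54x³ − 30x² − 30x − 22) ÷ lead(D) = −3x⁵ ÷ 3x = −x⁴. Subtract (−x⁴)·D = −3x⁵ − 3x⁴. Remainder: −27x⁴ − 54x³ − 30x² − 30x − 22.
Step 2: lead(−27x⁴ − 54x³ − 30x² − 30x − 22) ÷ lead(D) = −27x⁴ ÷ 3x = −9x³. Subtract (−9x³)·D = −27x⁴ − 27x³. Remainder: −27x³ − 30x² − 30x − 22.
Step 3: lead(−27x³ − 30x² − 30x − 22) ÷ lead(D) = −27x³ ÷ 3x = −9x². Subtract (−9x²)·D = −27x³ − 27x². Remainder: −3x² − 30x − 22.
Step 4: lead(−3x² − 30x − 22) ÷ lead(D) = −3x² ÷ 3x = −x. Subtract (−x)·D = −3x² − 3x. Remainder: −27x − 22.
Step 5: lead(−27x − 22) ÷ lead(D) = −27x ÷ 3x = −9. Subtract (−9)·D = −27x − 27. Remainder: 5.

Q = [-1, -9, -9, -1, -9]; R = [5]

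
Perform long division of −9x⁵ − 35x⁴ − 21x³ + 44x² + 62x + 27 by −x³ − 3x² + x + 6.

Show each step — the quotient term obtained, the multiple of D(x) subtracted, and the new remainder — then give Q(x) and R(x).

Step 1: lead(−9x⁵ − 35x⁴ − 21x³ + 44x² + 62x + 27) ÷ lead(D) = −9x⁵ ÷ −x³ = 9x². Subtract (9x²)·D = −9x⁵ − 27x⁴ + 9x³ + 54x². Remainder: −8x⁴ − 30x³ − 10x² + 62x + 27.
Step 2: lead(−8x⁴ − 30x³ − 10x² + 62x + 27) ÷ lead(D) = −8x⁴ ÷ −x³ = 8x. Subtract (8x)·D = −8x⁴ − 24x³ + 8x² + 48x. Remainder: −6x³ − 18x² + 14x + 27.
Step 3: lead(−6x³ − 18x² + 14x + 27) ÷ lead(D) = −6x³ ÷ −x³ = 6. Subtract (6)·D = −6x³ − 18x² + 6x + 36. Remainder: 8x − 9.

Q(x) = 9x² + 8x + 6; R(x) = 8x − 9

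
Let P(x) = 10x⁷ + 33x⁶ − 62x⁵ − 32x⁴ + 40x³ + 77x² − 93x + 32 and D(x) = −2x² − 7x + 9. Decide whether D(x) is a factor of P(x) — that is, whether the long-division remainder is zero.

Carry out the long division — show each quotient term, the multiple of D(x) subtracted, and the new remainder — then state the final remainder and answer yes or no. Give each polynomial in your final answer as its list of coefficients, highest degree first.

Step 1: lead(10x⁷ + 33x⁶ − 62x⁵ − 32x⁴ + 40x³ + 77x² − 93x + 32) ÷ lead(D) = 10x⁷ ÷ −2x² = −5x⁵. Subtract (−5x⁵)·D = 10x⁷ + 35x⁶ − 45x⁵. Remainder: −2x⁶ − 17x⁵ − 32x⁴ + 40x³ + 77x² − 93x + 32.
Step 2: lead(−2x⁶ − 17x⁵ − 32x⁴ + 40x³ + 77x² − 93x + 32) ÷ lead(D) = −2x⁶ ÷ −2x² = x⁴. Subtract (x⁴)·D = −2x⁶ − 7x⁵ + 9x⁴. Remainder: −10x⁵ − 41x⁴ + 40x³ + 77x² − 93x + 32.
Step 3: lead(−10x⁵ − 41x⁴ + 40x³ + 77x² − 93x + 32) ÷ lead(D) = −10x⁵ ÷ −2x² = 5x³. Subtract (5x³)·D = −10x⁵ − 35x⁴ + 45x³. Remainder: −6x⁴ − 5x³ + 77x² − 93x + 32.
Step 4: lead(−6x⁴ − 5x³ + 77x² − 93x + 32) ÷ lead(D) = −6x⁴ ÷ −2x² = 3x². Subtract (3x²)·D = −6x⁴ − 21x³ + 27x². Remainder: 16x³ + 50x² − 93x + 32.
Step 5: lead(16x³ + 50x² − 93x + 32) ÷ lead(D) = 16x³ ÷ −2x² = −8x. Subtract (−8x)·D = 16x³ + 56x² − 72x. Remainder: −6x² − 21x + 32.
Step 6: lead(−6x² − 21x + 32) ÷ lead(D) = −6x² ÷ −2x² = 3. Subtract (3)·D = −6x² − 21x + 27. Remainder: 5.

R = [5], so D(x) is not a factor of P(x). no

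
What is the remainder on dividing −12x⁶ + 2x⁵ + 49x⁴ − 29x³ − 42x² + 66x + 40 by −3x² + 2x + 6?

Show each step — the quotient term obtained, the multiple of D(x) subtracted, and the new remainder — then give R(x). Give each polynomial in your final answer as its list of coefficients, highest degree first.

R = [4]

Step 1: lead(−12x⁶ + 2x⁵ + 49x⁴ − 29x³ − 42x² + 66x + 40) ÷ lead(D) = −12x⁶ ÷ −3x² = 4x⁴. Subtract (4x⁴)·D = −12x⁶ + 8x⁵ + 24x⁴. Remainder: −6x⁵ + 25x⁴ − 29x³ − 42x² + 66x + 40.
Step 2: lead(−6x⁵ + 25x⁴ − 29x³ − 42x² + 66x + 40) ÷ lead(D) = −6x⁵ ÷ −3x² = 2x³. Subtract (2x³)·D = −6x⁵ + 4x⁴ + 12x³. Remainder: 21x⁴ − 41x³ − 42x² + 66x + 40.
Step 3: lead(21x⁴ − 41x³ − 42x² + 66x + 40) ÷ lead(D) = 21x⁴ ÷ −3x² = −7x². Subtract (−7x²)·D = 21x⁴ − 14x³ − 42x². Remainder: −27x³ + 66x + 40.
Step 4: lead(−27x³ + 66x + 40) ÷ lead(D) = −27x³ ÷ −3x² = 9x. Subtract (9x)·D = −27x³ + 18x² + 54x. Remainder: −18x² + 12x + 40.
Step 5: lead(−18x² + 12x + 40) ÷ lead(D) = −18x² ÷ −3x² = 6. Subtract (6)·D = −18x² + 12x + 36. Remainder: 4.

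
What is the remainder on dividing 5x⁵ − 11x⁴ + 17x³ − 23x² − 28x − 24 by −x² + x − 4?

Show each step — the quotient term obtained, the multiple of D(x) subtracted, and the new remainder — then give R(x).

Step 1: lead(5x⁵ − 11x⁴ + 17x³ − 23x² − 28x − 24) ÷ lead(D) = 5x⁵ ÷ −x² = −5x³. Subtract (−5x³)·D = 5x⁵ − 5x⁴ + 20x³. Remainder: −6x⁴ − 3x³ − 23x² − 28x − 24.
Step 2: lead(−6x⁴ − 3x³ − 23x² − 28x − 24) ÷ lead(D) = −6x⁴ ÷ −x² = 6x². Subtract (6x²)·D = −6x⁴ + 6x³ − 24x². Remainder: −9x³ + x² − 28x − 24.
Step 3: lead(−9x³ + x² − 28x − 24) ÷ lead(D) = −9x³ ÷ −x² = 9x. Subtract (9x)·D = −9x³ + 9x² − 36x. Remainder: −8x² + 8x − 24.
Step 4: lead(−8x² + 8x − 24) ÷ lead(D) = −8x² ÷ −x² = 8. Subtract (8)·D = −8x² + 8x − 32. Remainder: 8.

R(x) = 8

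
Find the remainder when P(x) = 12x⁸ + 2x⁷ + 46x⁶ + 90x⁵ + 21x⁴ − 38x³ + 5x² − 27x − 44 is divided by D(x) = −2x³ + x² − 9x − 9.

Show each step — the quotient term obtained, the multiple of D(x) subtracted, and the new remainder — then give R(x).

Step 1: lead(12x⁸ + 2x⁷ + 46x⁶ + 90x⁵ + 21x⁴ − 38x³ + 5x² − 27x − 44) ÷ lead(D) = 12x⁸ ÷ −2x³ = −6x⁵. Subtract (−6x⁵)·D = 12x⁸ − 6x⁷ + 54x⁶ + 54x⁵. Remainder: 8x⁷ − 8x⁶ + 36x⁵ + 21x⁴ − 38x³ + 5x² − 27x − 44.
Step 2: lead(8x⁷ − 8x⁶ + 36x⁵ + 21x⁴ − 38x³ + 5x² − 27x − 44) ÷ lead(D) = 8x⁷ ÷ −2x³ = −4x⁴. Subtract (−4x⁴)·D = 8x⁷ − 4x⁶ + 36x⁵ + 36x⁴. Remainder: −4x⁶ − 15x⁴ − 38x³ + 5x² − 27x − 44.
Step 3: lead(−4x⁶ − 15x⁴ − 38x³ + 5x² − 27x − 44) ÷ lead(D) = −4x⁶ ÷ −2x³ = 2x³. Subtract (2x³)·D = −4x⁶ + 2x⁵ − 18x⁴ − 18x³. Remainder: −2x⁵ + 3x⁴ − 20x³ + 5x² − 27x − 44.
Step 4: lead(−2x⁵ + 3x⁴ − 20x³ + 5x² − 27x − 44) ÷ lead(D) = −2x⁵ ÷ −2x³ = x². Subtract (x²)·D = −2x⁵ + x⁴ − 9x³ − 9x². Remainder: 2x⁴ − 11x³ + 14x² − 27x − 44.
Step 5: lead(2x⁴ − 11x³ + 14x² − 27x − 44) ÷ lead(D) = 2x⁴ ÷ −2x³ = −x. Subtract (−x)·D = 2x⁴ − x³ + 9x² + 9x. Remainder: −10x³ + 5x² − 36x − 44.
Step 6: lead(−10x³ + 5x² − 36x − 44) ÷ lead(D) = −10x³ ÷ −2x³ = 5. Subtract (5)·D = −10x³ + 5x² − 45x − 45. Remainder: 9x + 1.

R(x) = 9x + 1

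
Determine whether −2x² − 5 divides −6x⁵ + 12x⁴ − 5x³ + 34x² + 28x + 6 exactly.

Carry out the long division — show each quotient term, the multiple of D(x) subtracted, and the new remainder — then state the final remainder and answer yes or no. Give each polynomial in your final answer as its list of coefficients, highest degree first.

R = [3, -4], so D(x) is not a factor of P(x). no

Step 1: lead(−6x⁵ + 12x⁴ − 5x³ + 34x² + 28x + 6) ÷ lead(D) = −6x⁵ ÷ −2x² = 3x³. Subtract (3x³)·D = −6x⁵ − 15x³. Remainder: 12x⁴ + 10x³ + 34x² + 28x + 6.
Step 2: lead(12x⁴ + 10x³ + 34x² + 28x + 6) ÷ lead(D) = 12x⁴ ÷ −2x² = −6x². Subtract (−6x²)·D = 12x⁴ + 30x². Remainder: 10x³ + 4x² + 28x + 6.
Step 3: lead(10x³ + 4x² + 28x + 6) ÷ lead(D) = 10x³ ÷ −2x² = −5x. Subtract (−5x)·D = 10x³ + 25x. Remainder: 4x² + 3x + 6.
Step 4: lead(4x² + 3x + 6) ÷ lead(D) = 4x² ÷ −2x² = −2. Subtract (−2)·D = 4x² + 10. Remainder: 3x − 4.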